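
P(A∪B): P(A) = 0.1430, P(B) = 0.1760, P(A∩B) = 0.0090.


P(A∪B) = 0.1430 + 0.1760 - 0.0090
= 0.3190 - 0.0090
= 0.3100

P(A∪B) = 0.3100


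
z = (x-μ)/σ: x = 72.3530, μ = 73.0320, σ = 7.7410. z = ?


z = (72.3530 - 73.0320)/7.7410
= -0.6790/7.7410
= -0.0877

z = -0.0877


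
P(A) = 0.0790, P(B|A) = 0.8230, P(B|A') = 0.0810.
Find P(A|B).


P(B) = P(B|A)*P(A) + P(B|A')*P(A')
= 0.8230*0.0790 + 0.0810*0.9210
= 0.065017 + 0.074601 = 0.139618
P(A|B) = 0.065017/0.139618 = 0.4657

P(A|B) = 0.4657


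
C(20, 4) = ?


C(20,4) = 20!/(4! × 16!)
= 2432902008176640000/(24 × 20922789888000)
= 4845

C(20,4) = 4845


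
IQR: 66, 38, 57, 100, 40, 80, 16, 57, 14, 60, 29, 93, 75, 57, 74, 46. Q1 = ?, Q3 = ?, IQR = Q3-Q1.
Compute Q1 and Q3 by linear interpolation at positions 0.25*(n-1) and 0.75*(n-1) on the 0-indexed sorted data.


Sorted: 14, 16, 29, 38, 40, 46, 57, 57, 57, 60, 66, 74, 75, 80, 93, 100
Q1 (25th %ile) = 39.5000
Q3 (75th %ile) = 74.2500
IQR = 74.2500 - 39.5000 = 34.7500

IQR = 34.7500


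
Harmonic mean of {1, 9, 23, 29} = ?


Sum of reciprocals = 1/1 + 1/9 + 1/23 + 1/29 = 1.189072
HM = 4/1.189072 = 3.3640

HM = 3.3640


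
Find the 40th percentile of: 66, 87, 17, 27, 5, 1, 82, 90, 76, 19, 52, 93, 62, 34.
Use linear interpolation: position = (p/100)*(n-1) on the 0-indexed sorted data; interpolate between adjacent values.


Sorted: 1, 5, 17, 19, 27, 34, 52, 62, 66, 76, 82, 87, 90, 93
n = 14
Index = 40/100 * 13 = 5.2000
Lower = data[5] = 34, Upper = data[6] = 52
P40 = 34 + 0.2000*(18) = 37.6000

P40 = 37.6000


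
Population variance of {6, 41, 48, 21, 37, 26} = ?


Mean = 29.8333
Squared deviations: 568.0278, 124.6944, 330.0278, 78.0278, 51.3611, 14.6944
Sum = 1166.8333
Variance = 1166.8333/6 = 194.4722

Variance = 194.4722


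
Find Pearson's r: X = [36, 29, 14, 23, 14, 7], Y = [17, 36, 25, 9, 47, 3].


Mean X = 20.5000, Mean Y = 22.8333
SD X = 9.878428, SD Y = 15.170329
Cov = 13.916667
r = 13.916667/(9.878428*15.170329) = 0.0929

r = 0.0929


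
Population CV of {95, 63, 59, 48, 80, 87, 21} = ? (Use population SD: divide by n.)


Mean = 64.7143
SD = 23.5233
CV = (23.5233/64.7143)*100 = 36.3495%

CV = 36.3495%


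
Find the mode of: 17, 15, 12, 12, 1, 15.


Frequencies: 1:1, 12:2, 15:2, 17:1
Max frequency = 2
Mode = 12, 15

Mode = 12, 15


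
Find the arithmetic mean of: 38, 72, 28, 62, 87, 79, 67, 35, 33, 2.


Sum = 38 + 72 + 28 + 62 + 87 + 79 + 67 + 35 + 33 + 2 = 503
n = 10
Mean = 503/10 = 50.3000

Mean = 50.3000


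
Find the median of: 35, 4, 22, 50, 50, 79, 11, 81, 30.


Sorted: 4, 11, 22, 30, 35, 50, 50, 79, 81
n = 9 (odd)
Middle value = 35

Median = 35


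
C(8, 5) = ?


C(8,5) = 8!/(5! × 3!)
= 40320/(120 × 6)
= 56

C(8,5) = 56


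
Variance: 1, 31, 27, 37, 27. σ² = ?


Mean = 24.6000
Squared deviations: 556.9600, 40.9600, 5.7600, 153.7600, 5.7600
Sum = 763.2000
Variance = 763.2000/5 = 152.6400

Variance = 152.6400


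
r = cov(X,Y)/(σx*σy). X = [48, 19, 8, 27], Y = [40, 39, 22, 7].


Mean X = 25.5000, Mean Y = 27.0000
SD X = 14.637281, SD Y = 13.583078
Cov = 68.000000
r = 68.000000/(14.637281*13.583078) = 0.3420

r = 0.3420


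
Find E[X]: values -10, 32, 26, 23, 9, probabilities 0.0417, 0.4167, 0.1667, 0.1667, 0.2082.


E[X] = -10*0.0417 + 32*0.4167 + 26*0.1667 + 23*0.1667 + 9*0.2082
= -0.4170 + 13.3344 + 4.3342 + 3.8341 + 1.8738
= 22.9595

E[X] = 22.9595


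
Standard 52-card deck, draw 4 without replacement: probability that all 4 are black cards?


P(all black cards) = (26/52) × (25/51) × (24/50) × (23/49)
= 0.0552

P = 0.0552


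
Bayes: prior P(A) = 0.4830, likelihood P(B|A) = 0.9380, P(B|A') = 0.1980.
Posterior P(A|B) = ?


P(B) = P(B|A)*P(A) + P(B|A')*P(A')
= 0.9380*0.4830 + 0.1980*0.5170
= 0.453054 + 0.102366 = 0.555420
P(A|B) = 0.453054/0.555420 = 0.8157

P(A|B) = 0.8157


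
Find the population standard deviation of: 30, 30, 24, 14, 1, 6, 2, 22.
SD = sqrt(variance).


Mean = 16.1250
Variance = 127.1094
SD = sqrt(127.1094) = 11.2743

SD = 11.2743


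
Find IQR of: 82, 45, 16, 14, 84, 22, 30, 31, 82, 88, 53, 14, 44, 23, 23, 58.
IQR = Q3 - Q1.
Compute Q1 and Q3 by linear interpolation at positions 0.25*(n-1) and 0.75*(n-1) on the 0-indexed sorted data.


Sorted: 14, 14, 16, 22, 23, 23, 30, 31, 44, 45, 53, 58, 82, 82, 84, 88
Q1 (25th %ile) = 22.7500
Q3 (75th %ile) = 64.0000
IQR = 64.0000 - 22.7500 = 41.2500

IQR = 41.2500


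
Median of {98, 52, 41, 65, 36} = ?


Sorted: 36, 41, 52, 65, 98
n = 5 (odd)
Middle value = 52

Median = 52


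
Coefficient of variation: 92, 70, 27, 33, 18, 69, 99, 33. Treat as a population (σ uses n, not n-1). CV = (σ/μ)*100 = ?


Mean = 55.1250
SD = 29.2551
CV = (29.2551/55.1250)*100 = 53.0704%

CV = 53.0704%


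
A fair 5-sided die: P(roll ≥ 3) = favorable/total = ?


Favorable outcomes (roll ≥ 3): 3
Total outcomes = 5
P = 3/5 = 0.6000

P = 0.6000


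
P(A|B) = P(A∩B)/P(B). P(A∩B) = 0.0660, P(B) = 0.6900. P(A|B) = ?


P(A|B) = 0.0660/0.6900 = 0.0957

P(A|B) = 0.0957


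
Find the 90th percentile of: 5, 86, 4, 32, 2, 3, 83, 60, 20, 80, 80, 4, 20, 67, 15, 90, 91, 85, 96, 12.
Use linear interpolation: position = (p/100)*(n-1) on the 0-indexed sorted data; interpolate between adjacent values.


Sorted: 2, 3, 4, 4, 5, 12, 15, 20, 20, 32, 60, 67, 80, 80, 83, 85, 86, 90, 91, 96
n = 20
Index = 90/100 * 19 = 17.1000
Lower = data[17] = 90, Upper = data[18] = 91
P90 = 90 + 0.1000*(1) = 90.1000

P90 = 90.1000


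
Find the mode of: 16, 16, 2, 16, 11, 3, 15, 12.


Frequencies: 2:1, 3:1, 11:1, 12:1, 15:1, 16:3
Max frequency = 3
Mode = 16

Mode = 16


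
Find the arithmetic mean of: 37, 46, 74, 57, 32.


Sum = 37 + 46 + 74 + 57 + 32 = 246
n = 5
Mean = 246/5 = 49.2000

Mean = 49.2000


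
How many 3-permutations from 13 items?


P(13,3) = 13!/10!
= 6227020800/3628800
= 1716

P(13,3) = 1716


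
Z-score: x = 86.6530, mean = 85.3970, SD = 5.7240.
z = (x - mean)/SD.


z = (86.6530 - 85.3970)/5.7240
= 1.2560/5.7240
= 0.2194

z = 0.2194


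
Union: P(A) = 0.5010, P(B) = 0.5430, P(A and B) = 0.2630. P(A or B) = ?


P(A∪B) = 0.5010 + 0.5430 - 0.2630
= 1.0440 - 0.2630
= 0.7810

P(A∪B) = 0.7810


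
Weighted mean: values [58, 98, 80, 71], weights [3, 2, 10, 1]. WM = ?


Numerator = 58*3 + 98*2 + 80*10 + 71*1 = 1241
Denominator = 3 + 2 + 10 + 1 = 16
WM = 1241/16 = 77.5625

WM = 77.5625


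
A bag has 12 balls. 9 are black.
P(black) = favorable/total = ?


P = 9/12 = 0.7500

P = 0.7500


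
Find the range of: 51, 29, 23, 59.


Max = 59, Min = 23
Range = 59 - 23 = 36

Range = 36


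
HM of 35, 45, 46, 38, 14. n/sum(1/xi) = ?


Sum of reciprocals = 1/35 + 1/45 + 1/46 + 1/38 + 1/14 = 0.170277
HM = 5/0.170277 = 29.3639

HM = 29.3639


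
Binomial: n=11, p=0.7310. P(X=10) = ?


C(11,10) = 11
p^10 = 0.043569
(1-p)^1 = 0.269000
P = 11 * 0.043569 * 0.269000 = 0.1289

P(X=10) = 0.1289


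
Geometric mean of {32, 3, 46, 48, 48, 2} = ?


Product = 32 × 3 × 46 × 48 × 48 × 2 = 20348928
GM = 20348928^(1/6) = 16.5231

GM = 16.5231


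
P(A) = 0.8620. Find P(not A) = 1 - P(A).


P(not A) = 1 - 0.8620 = 0.1380

P(not A) = 0.1380


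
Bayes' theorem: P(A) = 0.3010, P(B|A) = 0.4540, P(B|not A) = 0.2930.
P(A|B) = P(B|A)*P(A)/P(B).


P(B) = P(B|A)*P(A) + P(B|A')*P(A')
= 0.4540*0.3010 + 0.2930*0.6990
= 0.136654 + 0.204807 = 0.341461
P(A|B) = 0.136654/0.341461 = 0.4002

P(A|B) = 0.4002


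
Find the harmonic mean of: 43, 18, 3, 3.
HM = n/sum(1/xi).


Sum of reciprocals = 1/43 + 1/18 + 1/3 + 1/3 = 0.745478
HM = 4/0.745478 = 5.3657

HM = 5.3657


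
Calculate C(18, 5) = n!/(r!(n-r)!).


C(18,5) = 18!/(5! × 13!)
= 6402373705728000/(120 × 6227020800)
= 8568

C(18,5) = 8568


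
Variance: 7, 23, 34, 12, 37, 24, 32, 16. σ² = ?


Mean = 23.1250
Squared deviations: 260.0156, 0.0156, 118.2656, 123.7656, 192.5156, 0.7656, 78.7656, 50.7656
Sum = 824.8750
Variance = 824.8750/8 = 103.1094

Variance = 103.1094


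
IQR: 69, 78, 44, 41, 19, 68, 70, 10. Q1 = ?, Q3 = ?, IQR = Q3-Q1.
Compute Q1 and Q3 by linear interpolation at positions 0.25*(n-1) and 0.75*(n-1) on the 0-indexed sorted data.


Sorted: 10, 19, 41, 44, 68, 69, 70, 78
Q1 (25th %ile) = 35.5000
Q3 (75th %ile) = 69.2500
IQR = 69.2500 - 35.5000 = 33.7500

IQR = 33.7500


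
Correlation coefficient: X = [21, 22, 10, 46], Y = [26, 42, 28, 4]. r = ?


Mean X = 24.7500, Mean Y = 25.0000
SD X = 13.141062, SD Y = 13.601471
Cov = -135.250000
r = -135.250000/(13.141062*13.601471) = -0.7567

r = -0.7567


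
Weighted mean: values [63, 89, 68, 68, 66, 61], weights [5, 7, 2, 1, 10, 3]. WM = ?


Numerator = 63*5 + 89*7 + 68*2 + 68*1 + 66*10 + 61*3 = 1985
Denominator = 5 + 7 + 2 + 1 + 10 + 3 = 28
WM = 1985/28 = 70.8929

WM = 70.8929


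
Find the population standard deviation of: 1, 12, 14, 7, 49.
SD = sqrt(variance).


Mean = 16.6000
Variance = 282.6400
SD = sqrt(282.6400) = 16.8119

SD = 16.8119


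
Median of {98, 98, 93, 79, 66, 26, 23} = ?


Sorted: 23, 26, 66, 79, 93, 98, 98
n = 7 (odd)
Middle value = 79

Median = 79


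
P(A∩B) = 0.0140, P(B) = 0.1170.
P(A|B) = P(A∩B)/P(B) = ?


P(A|B) = 0.0140/0.1170 = 0.1197

P(A|B) = 0.1197


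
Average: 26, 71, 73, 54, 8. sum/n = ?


Sum = 26 + 71 + 73 + 54 + 8 = 232
n = 5
Mean = 232/5 = 46.4000

Mean = 46.4000


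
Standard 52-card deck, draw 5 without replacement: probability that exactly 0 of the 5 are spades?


Hypergeometric: P(X=0) = C(13,0)·C(39,5) / C(52,5)
= 1 × 575757 / 2598960
= 575757/2598960 = 0.2215

P = 0.2215


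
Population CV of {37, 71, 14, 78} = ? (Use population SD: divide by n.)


Mean = 50.0000
SD = 25.9326
CV = (25.9326/50.0000)*100 = 51.8652%

CV = 51.8652%


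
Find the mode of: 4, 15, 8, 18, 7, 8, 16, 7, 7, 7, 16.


Frequencies: 4:1, 7:4, 8:2, 15:1, 16:2, 18:1
Max frequency = 4
Mode = 7

Mode = 7


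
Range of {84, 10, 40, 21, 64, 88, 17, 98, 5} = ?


Max = 98, Min = 5
Range = 98 - 5 = 93

Range = 93


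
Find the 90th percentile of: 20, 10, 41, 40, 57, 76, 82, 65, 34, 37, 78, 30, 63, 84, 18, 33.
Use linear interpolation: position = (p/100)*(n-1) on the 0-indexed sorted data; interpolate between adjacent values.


Sorted: 10, 18, 20, 30, 33, 34, 37, 40, 41, 57, 63, 65, 76, 78, 82, 84
n = 16
Index = 90/100 * 15 = 13.5000
Lower = data[13] = 78, Upper = data[14] = 82
P90 = 78 + 0.5000*(4) = 80.0000

P90 = 80.0000


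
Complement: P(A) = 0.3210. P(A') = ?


P(not A) = 1 - 0.3210 = 0.6790

P(not A) = 0.6790


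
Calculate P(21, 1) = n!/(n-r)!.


P(21,1) = 21!/20!
= 51090942171709440000/2432902008176640000
= 21

P(21,1) = 21


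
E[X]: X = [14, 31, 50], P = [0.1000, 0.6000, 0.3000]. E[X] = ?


E[X] = 14*0.1000 + 31*0.6000 + 50*0.3000
= 1.4000 + 18.6000 + 15.0000
= 35.0000

E[X] = 35.0000


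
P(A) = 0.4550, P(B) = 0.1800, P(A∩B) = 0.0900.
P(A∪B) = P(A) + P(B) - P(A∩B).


P(A∪B) = 0.4550 + 0.1800 - 0.0900
= 0.6350 - 0.0900
= 0.5450

P(A∪B) = 0.5450


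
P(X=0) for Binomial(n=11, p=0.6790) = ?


C(11,0) = 1
p^0 = 1.000000
(1-p)^11 = 3.728682e-06
P = 1 * 1.000000 * 3.728682e-06 = 3.7287e-06

P(X=0) = 3.7287e-06


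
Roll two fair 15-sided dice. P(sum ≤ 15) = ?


Total outcomes = 15×15 = 225
Favorable (sum ≤ 15): 105
P = 105/225 = 0.4667

P = 0.4667


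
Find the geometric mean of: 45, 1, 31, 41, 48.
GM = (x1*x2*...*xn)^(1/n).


Product = 45 × 1 × 31 × 41 × 48 = 2745360
GM = 2745360^(1/5) = 19.3963

GM = 19.3963


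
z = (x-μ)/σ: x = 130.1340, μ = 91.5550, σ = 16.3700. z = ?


z = (130.1340 - 91.5550)/16.3700
= 38.5790/16.3700
= 2.3567

z = 2.3567


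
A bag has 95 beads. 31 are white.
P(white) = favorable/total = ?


P = 31/95 = 0.3263

P = 0.3263


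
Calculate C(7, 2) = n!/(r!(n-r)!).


C(7,2) = 7!/(2! × 5!)
= 5040/(2 × 120)
= 21

C(7,2) = 21


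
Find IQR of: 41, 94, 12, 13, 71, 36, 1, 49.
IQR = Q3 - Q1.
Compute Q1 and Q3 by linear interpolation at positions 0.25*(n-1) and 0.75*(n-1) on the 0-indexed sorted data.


Sorted: 1, 12, 13, 36, 41, 49, 71, 94
Q1 (25th %ile) = 12.7500
Q3 (75th %ile) = 54.5000
IQR = 54.5000 - 12.7500 = 41.7500

IQR = 41.7500


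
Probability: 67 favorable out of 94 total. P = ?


P = 67/94 = 0.7128

P = 0.7128


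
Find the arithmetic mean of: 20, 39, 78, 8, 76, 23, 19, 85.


Sum = 20 + 39 + 78 + 8 + 76 + 23 + 19 + 85 = 348
n = 8
Mean = 348/8 = 43.5000

Mean = 43.5000


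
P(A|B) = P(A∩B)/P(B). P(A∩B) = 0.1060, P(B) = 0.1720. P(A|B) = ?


P(A|B) = 0.1060/0.1720 = 0.6163

P(A|B) = 0.6163


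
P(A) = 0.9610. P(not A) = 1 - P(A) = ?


P(not A) = 1 - 0.9610 = 0.0390

P(not A) = 0.0390


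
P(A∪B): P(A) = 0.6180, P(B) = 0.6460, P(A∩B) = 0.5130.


P(A∪B) = 0.6180 + 0.6460 - 0.5130
= 1.2640 - 0.5130
= 0.7510

P(A∪B) = 0.7510


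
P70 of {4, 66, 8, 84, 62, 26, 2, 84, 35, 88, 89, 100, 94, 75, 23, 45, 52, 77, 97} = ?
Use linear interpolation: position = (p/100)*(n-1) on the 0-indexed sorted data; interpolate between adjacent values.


Sorted: 2, 4, 8, 23, 26, 35, 45, 52, 62, 66, 75, 77, 84, 84, 88, 89, 94, 97, 100
n = 19
Index = 70/100 * 18 = 12.6000
Lower = data[12] = 84, Upper = data[13] = 84
P70 = 84 + 0.6000*(0) = 84.0000

P70 = 84.0000


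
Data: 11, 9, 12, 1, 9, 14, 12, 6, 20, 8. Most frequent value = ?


Frequencies: 1:1, 6:1, 8:1, 9:2, 11:1, 12:2, 14:1, 20:1
Max frequency = 2
Mode = 9, 12

Mode = 9, 12


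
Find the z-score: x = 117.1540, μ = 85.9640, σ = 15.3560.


z = (117.1540 - 85.9640)/15.3560
= 31.1900/15.3560
= 2.0311

z = 2.0311


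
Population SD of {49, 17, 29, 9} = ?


Mean = 26.0000
Variance = 227.0000
SD = sqrt(227.0000) = 15.0665

SD = 15.0665


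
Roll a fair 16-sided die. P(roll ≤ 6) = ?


Favorable outcomes (roll ≤ 6): 6
Total outcomes = 16
P = 6/16 = 0.3750

P = 0.3750


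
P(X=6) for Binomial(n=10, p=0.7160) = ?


C(10,6) = 210
p^6 = 0.134734
(1-p)^4 = 0.006505
P = 210 * 0.134734 * 0.006505 = 0.1841

P(X=6) = 0.1841


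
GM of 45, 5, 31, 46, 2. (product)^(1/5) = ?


Product = 45 × 5 × 31 × 46 × 2 = 641700
GM = 641700^(1/5) = 14.5033

GM = 14.5033


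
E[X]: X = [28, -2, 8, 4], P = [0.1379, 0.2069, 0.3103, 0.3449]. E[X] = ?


E[X] = 28*0.1379 - 2*0.2069 + 8*0.3103 + 4*0.3449
= 3.8612 - 0.4138 + 2.4824 + 1.3796
= 7.3094

E[X] = 7.3094


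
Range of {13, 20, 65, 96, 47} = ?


Max = 96, Min = 13
Range = 96 - 13 = 83

Range = 83


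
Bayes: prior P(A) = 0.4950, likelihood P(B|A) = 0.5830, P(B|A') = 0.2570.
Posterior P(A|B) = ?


P(B) = P(B|A)*P(A) + P(B|A')*P(A')
= 0.5830*0.4950 + 0.2570*0.5050
= 0.288585 + 0.129785 = 0.418370
P(A|B) = 0.288585/0.418370 = 0.6898

P(A|B) = 0.6898


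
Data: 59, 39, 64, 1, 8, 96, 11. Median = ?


Sorted: 1, 8, 11, 39, 59, 64, 96
n = 7 (odd)
Middle value = 39

Median = 39


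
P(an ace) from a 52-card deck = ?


4 aces in 52 cards
P = 4/52 = 0.0769

P = 0.0769


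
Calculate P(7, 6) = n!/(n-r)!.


P(7,6) = 7!/1!
= 5040/1
= 5040

P(7,6) = 5040


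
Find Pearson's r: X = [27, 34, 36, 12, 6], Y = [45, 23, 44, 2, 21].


Mean X = 23.0000, Mean Y = 27.0000
SD X = 11.966620, SD Y = 16.062378
Cov = 125.200000
r = 125.200000/(11.966620*16.062378) = 0.6514

r = 0.6514


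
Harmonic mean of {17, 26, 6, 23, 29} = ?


Sum of reciprocals = 1/17 + 1/26 + 1/6 + 1/23 + 1/29 = 0.341913
HM = 5/0.341913 = 14.6236

HM = 14.6236


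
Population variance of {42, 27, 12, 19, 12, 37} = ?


Mean = 24.8333
Squared deviations: 294.6944, 4.6944, 164.6944, 34.0278, 164.6944, 148.0278
Sum = 810.8333
Variance = 810.8333/6 = 135.1389

Variance = 135.1389


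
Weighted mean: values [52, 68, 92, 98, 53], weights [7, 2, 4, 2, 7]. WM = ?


Numerator = 52*7 + 68*2 + 92*4 + 98*2 + 53*7 = 1435
Denominator = 7 + 2 + 4 + 2 + 7 = 22
WM = 1435/22 = 65.2273

WM = 65.2273


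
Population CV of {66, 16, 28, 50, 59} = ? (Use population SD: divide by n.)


Mean = 43.8000
SD = 18.8934
CV = (18.8934/43.8000)*100 = 43.1356%

CV = 43.1356%


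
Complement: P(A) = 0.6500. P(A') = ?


P(not A) = 1 - 0.6500 = 0.3500

P(not A) = 0.3500


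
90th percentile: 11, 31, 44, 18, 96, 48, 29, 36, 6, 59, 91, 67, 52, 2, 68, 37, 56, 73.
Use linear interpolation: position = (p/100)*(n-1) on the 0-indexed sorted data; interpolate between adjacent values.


Sorted: 2, 6, 11, 18, 29, 31, 36, 37, 44, 48, 52, 56, 59, 67, 68, 73, 91, 96
n = 18
Index = 90/100 * 17 = 15.3000
Lower = data[15] = 73, Upper = data[16] = 91
P90 = 73 + 0.3000*(18) = 78.4000

P90 = 78.4000


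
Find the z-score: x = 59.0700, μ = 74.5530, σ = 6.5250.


z = (59.0700 - 74.5530)/6.5250
= -15.4830/6.5250
= -2.3729

z = -2.3729


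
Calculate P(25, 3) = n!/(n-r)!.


P(25,3) = 25!/22!
= 15511210043330985984000000/1124000727777607680000
= 13800

P(25,3) = 13800


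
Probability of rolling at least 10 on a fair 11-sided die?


Favorable outcomes (roll ≥ 10): 2
Total outcomes = 11
P = 2/11 = 0.1818

P = 0.1818


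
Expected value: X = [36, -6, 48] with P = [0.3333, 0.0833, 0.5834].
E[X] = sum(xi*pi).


E[X] = 36*0.3333 - 6*0.0833 + 48*0.5834
= 11.9988 - 0.4998 + 28.0032
= 39.5022

E[X] = 39.5022


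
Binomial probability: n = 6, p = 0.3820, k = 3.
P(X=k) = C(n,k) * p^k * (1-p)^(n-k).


C(6,3) = 20
p^3 = 0.055743
(1-p)^3 = 0.236029
P = 20 * 0.055743 * 0.236029 = 0.2631

P(X=3) = 0.2631


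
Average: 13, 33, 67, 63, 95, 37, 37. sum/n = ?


Sum = 13 + 33 + 67 + 63 + 95 + 37 + 37 = 345
n = 7
Mean = 345/7 = 49.2857

Mean = 49.2857


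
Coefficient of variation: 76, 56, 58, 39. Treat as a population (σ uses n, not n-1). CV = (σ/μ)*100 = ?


Mean = 57.2500
SD = 13.1030
CV = (13.1030/57.2500)*100 = 22.8873%

CV = 22.8873%


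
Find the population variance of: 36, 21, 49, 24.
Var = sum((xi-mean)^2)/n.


Mean = 32.5000
Squared deviations: 12.2500, 132.2500, 272.2500, 72.2500
Sum = 489.0000
Variance = 489.0000/4 = 122.2500

Variance = 122.2500


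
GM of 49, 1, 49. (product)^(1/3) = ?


Product = 49 × 1 × 49 = 2401
GM = 2401^(1/3) = 13.3905

GM = 13.3905


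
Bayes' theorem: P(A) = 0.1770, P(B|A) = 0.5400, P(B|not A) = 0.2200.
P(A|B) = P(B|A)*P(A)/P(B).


P(B) = P(B|A)*P(A) + P(B|A')*P(A')
= 0.5400*0.1770 + 0.2200*0.8230
= 0.095580 + 0.181060 = 0.276640
P(A|B) = 0.095580/0.276640 = 0.3455

P(A|B) = 0.3455


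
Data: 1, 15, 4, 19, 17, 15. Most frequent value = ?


Frequencies: 1:1, 4:1, 15:2, 17:1, 19:1
Max frequency = 2
Mode = 15

Mode = 15


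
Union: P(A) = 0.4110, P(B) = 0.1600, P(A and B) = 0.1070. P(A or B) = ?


P(A∪B) = 0.4110 + 0.1600 - 0.1070
= 0.5710 - 0.1070
= 0.4640

P(A∪B) = 0.4640


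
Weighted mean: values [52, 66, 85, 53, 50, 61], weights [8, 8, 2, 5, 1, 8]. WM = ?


Numerator = 52*8 + 66*8 + 85*2 + 53*5 + 50*1 + 61*8 = 1917
Denominator = 8 + 8 + 2 + 5 + 1 + 8 = 32
WM = 1917/32 = 59.9062

WM = 59.9062


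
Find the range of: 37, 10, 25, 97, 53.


Max = 97, Min = 10
Range = 97 - 10 = 87

Range = 87


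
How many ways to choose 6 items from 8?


C(8,6) = 8!/(6! × 2!)
= 40320/(720 × 2)
= 28

C(8,6) = 28


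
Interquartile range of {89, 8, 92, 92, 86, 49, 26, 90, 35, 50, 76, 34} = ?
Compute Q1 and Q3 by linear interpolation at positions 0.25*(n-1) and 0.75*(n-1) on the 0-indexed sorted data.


Sorted: 8, 26, 34, 35, 49, 50, 76, 86, 89, 90, 92, 92
Q1 (25th %ile) = 34.7500
Q3 (75th %ile) = 89.2500
IQR = 89.2500 - 34.7500 = 54.5000

IQR = 54.5000


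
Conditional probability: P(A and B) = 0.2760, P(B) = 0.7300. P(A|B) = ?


P(A|B) = 0.2760/0.7300 = 0.3781

P(A|B) = 0.3781


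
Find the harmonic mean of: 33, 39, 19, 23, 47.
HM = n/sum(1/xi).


Sum of reciprocals = 1/33 + 1/39 + 1/19 + 1/23 + 1/47 = 0.173330
HM = 5/0.173330 = 28.8466

HM = 28.8466


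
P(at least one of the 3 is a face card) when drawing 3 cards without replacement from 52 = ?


P(at least one) = 1 - P(none)
P(none) = (40/52) × (39/51) × (38/50) = 0.447059
P(at least one) = 1 - 0.447059 = 0.5529

P = 0.5529


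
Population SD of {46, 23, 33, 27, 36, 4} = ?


Mean = 28.1667
Variance = 169.1389
SD = sqrt(169.1389) = 13.0053

SD = 13.0053


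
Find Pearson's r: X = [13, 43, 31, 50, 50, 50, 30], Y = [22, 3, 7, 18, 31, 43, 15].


Mean X = 38.1429, Mean Y = 19.8571
SD X = 13.064987, SD Y = 12.766346
Cov = 54.306122
r = 54.306122/(13.064987*12.766346) = 0.3256

r = 0.3256


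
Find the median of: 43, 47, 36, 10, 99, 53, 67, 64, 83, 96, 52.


Sorted: 10, 36, 43, 47, 52, 53, 64, 67, 83, 96, 99
n = 11 (odd)
Middle value = 53

Median = 53


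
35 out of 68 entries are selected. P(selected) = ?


P = 35/68 = 0.5147

P = 0.5147


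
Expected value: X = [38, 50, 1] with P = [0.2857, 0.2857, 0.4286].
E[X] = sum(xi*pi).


E[X] = 38*0.2857 + 50*0.2857 + 1*0.4286
= 10.8566 + 14.2850 + 0.4286
= 25.5702

E[X] = 25.5702


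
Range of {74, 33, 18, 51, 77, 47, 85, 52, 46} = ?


Max = 85, Min = 18
Range = 85 - 18 = 67

Range = 67


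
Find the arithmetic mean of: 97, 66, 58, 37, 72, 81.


Sum = 97 + 66 + 58 + 37 + 72 + 81 = 411
n = 6
Mean = 411/6 = 68.5000

Mean = 68.5000


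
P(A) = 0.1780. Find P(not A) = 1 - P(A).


P(not A) = 1 - 0.1780 = 0.8220

P(not A) = 0.8220


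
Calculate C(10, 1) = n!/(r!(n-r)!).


C(10,1) = 10!/(1! × 9!)
= 3628800/(1 × 362880)
= 10

C(10,1) = 10


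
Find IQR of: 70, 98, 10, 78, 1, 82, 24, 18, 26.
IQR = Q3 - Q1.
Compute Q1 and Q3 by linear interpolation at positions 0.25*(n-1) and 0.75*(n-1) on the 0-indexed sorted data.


Sorted: 1, 10, 18, 24, 26, 70, 78, 82, 98
Q1 (25th %ile) = 18.0000
Q3 (75th %ile) = 78.0000
IQR = 78.0000 - 18.0000 = 60.0000

IQR = 60.0000


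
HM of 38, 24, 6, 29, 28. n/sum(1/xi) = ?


Sum of reciprocals = 1/38 + 1/24 + 1/6 + 1/29 + 1/28 = 0.304846
HM = 5/0.304846 = 16.4017

HM = 16.4017


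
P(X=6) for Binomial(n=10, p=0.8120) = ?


C(10,6) = 210
p^6 = 0.286640
(1-p)^4 = 0.001249
P = 210 * 0.286640 * 0.001249 = 0.0752

P(X=6) = 0.0752


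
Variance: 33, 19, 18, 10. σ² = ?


Mean = 20.0000
Squared deviations: 169.0000, 1.0000, 4.0000, 100.0000
Sum = 274.0000
Variance = 274.0000/4 = 68.5000

Variance = 68.5000


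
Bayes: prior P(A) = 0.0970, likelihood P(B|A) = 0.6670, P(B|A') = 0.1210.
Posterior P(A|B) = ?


P(B) = P(B|A)*P(A) + P(B|A')*P(A')
= 0.6670*0.0970 + 0.1210*0.9030
= 0.064699 + 0.109263 = 0.173962
P(A|B) = 0.064699/0.173962 = 0.3719

P(A|B) = 0.3719


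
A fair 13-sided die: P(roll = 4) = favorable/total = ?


Favorable outcomes (roll = 4): 1
Total outcomes = 13
P = 1/13 = 0.0769

P = 0.0769


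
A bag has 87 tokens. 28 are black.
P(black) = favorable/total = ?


P = 28/87 = 0.3218

P = 0.3218


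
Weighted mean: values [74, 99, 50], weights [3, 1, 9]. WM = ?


Numerator = 74*3 + 99*1 + 50*9 = 771
Denominator = 3 + 1 + 9 = 13
WM = 771/13 = 59.3077

WM = 59.3077


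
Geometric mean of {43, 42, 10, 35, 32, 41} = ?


Product = 43 × 42 × 10 × 35 × 32 × 41 = 829315200
GM = 829315200^(1/6) = 30.6516

GM = 30.6516


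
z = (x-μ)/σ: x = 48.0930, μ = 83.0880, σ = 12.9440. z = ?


z = (48.0930 - 83.0880)/12.9440
= -34.9950/12.9440
= -2.7036

z = -2.7036


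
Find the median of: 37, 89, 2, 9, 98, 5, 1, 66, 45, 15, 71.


Sorted: 1, 2, 5, 9, 15, 37, 45, 66, 71, 89, 98
n = 11 (odd)
Middle value = 37

Median = 37


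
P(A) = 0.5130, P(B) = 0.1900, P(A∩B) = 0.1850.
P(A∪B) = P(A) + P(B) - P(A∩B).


P(A∪B) = 0.5130 + 0.1900 - 0.1850
= 0.7030 - 0.1850
= 0.5180

P(A∪B) = 0.5180


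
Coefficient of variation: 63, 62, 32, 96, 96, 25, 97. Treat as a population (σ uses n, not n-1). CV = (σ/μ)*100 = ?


Mean = 67.2857
SD = 28.3131
CV = (28.3131/67.2857)*100 = 42.0789%

CV = 42.0789%


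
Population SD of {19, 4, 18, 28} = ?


Mean = 17.2500
Variance = 73.6875
SD = sqrt(73.6875) = 8.5841

SD = 8.5841


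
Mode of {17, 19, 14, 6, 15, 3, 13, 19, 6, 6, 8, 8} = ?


Frequencies: 3:1, 6:3, 8:2, 13:1, 14:1, 15:1, 17:1, 19:2
Max frequency = 3
Mode = 6

Mode = 6


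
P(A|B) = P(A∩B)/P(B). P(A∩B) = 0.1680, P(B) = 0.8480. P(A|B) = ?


P(A|B) = 0.1680/0.8480 = 0.1981

P(A|B) = 0.1981


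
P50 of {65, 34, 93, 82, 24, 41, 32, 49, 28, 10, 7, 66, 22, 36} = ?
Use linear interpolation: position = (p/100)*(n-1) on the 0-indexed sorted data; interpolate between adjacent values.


Sorted: 7, 10, 22, 24, 28, 32, 34, 36, 41, 49, 65, 66, 82, 93
n = 14
Index = 50/100 * 13 = 6.5000
Lower = data[6] = 34, Upper = data[7] = 36
P50 = 34 + 0.5000*(2) = 35.0000

P50 = 35.0000


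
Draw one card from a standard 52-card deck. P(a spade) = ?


13 spades in 52 cards
P = 13/52 = 0.2500

P = 0.2500


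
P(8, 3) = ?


P(8,3) = 8!/5!
= 40320/120
= 336

P(8,3) = 336


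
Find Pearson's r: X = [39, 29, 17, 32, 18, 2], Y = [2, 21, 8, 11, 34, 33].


Mean X = 22.8333, Mean Y = 18.1667
SD X = 12.074997, SD Y = 12.212243
Cov = -105.972222
r = -105.972222/(12.074997*12.212243) = -0.7186

r = -0.7186


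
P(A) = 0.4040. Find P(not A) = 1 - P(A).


P(not A) = 1 - 0.4040 = 0.5960

P(not A) = 0.5960


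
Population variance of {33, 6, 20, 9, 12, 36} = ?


Mean = 19.3333
Squared deviations: 186.7778, 177.7778, 0.4444, 106.7778, 53.7778, 277.7778
Sum = 803.3333
Variance = 803.3333/6 = 133.8889

Variance = 133.8889


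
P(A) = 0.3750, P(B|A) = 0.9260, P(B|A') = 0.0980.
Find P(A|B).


P(B) = P(B|A)*P(A) + P(B|A')*P(A')
= 0.9260*0.3750 + 0.0980*0.6250
= 0.347250 + 0.061250 = 0.408500
P(A|B) = 0.347250/0.408500 = 0.8501

P(A|B) = 0.8501


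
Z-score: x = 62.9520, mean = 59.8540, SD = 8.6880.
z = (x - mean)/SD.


z = (62.9520 - 59.8540)/8.6880
= 3.0980/8.6880
= 0.3566

z = 0.3566


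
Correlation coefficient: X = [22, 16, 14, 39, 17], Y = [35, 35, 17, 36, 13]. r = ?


Mean X = 21.6000, Mean Y = 27.2000
SD X = 9.090655, SD Y = 10.047885
Cov = 51.080000
r = 51.080000/(9.090655*10.047885) = 0.5592

r = 0.5592


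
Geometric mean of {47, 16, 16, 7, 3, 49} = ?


Product = 47 × 16 × 16 × 7 × 3 × 49 = 12380928
GM = 12380928^(1/6) = 15.2099

GM = 15.2099


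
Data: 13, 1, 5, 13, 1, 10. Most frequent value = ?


Frequencies: 1:2, 5:1, 10:1, 13:2
Max frequency = 2
Mode = 1, 13

Mode = 1, 13


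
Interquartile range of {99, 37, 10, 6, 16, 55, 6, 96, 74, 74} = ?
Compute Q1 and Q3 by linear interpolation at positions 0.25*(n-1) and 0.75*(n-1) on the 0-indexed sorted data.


Sorted: 6, 6, 10, 16, 37, 55, 74, 74, 96, 99
Q1 (25th %ile) = 11.5000
Q3 (75th %ile) = 74.0000
IQR = 74.0000 - 11.5000 = 62.5000

IQR = 62.5000


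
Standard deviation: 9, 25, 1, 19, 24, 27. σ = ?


Mean = 17.5000
Variance = 89.2500
SD = sqrt(89.2500) = 9.4472

SD = 9.4472


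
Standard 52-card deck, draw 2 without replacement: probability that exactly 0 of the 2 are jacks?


Hypergeometric: P(X=0) = C(4,0)·C(48,2) / C(52,2)
= 1 × 1128 / 1326
= 1128/1326 = 0.8507

P = 0.8507


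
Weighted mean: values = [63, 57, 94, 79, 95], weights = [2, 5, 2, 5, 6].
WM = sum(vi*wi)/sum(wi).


Numerator = 63*2 + 57*5 + 94*2 + 79*5 + 95*6 = 1564
Denominator = 2 + 5 + 2 + 5 + 6 = 20
WM = 1564/20 = 78.2000

WM = 78.2000


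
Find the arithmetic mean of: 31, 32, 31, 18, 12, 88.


Sum = 31 + 32 + 31 + 18 + 12 + 88 = 212
n = 6
Mean = 212/6 = 35.3333

Mean = 35.3333


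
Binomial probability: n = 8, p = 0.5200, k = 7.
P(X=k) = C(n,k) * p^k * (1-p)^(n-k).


C(8,7) = 8
p^7 = 0.010281
(1-p)^1 = 0.480000
P = 8 * 0.010281 * 0.480000 = 0.0395

P(X=7) = 0.0395


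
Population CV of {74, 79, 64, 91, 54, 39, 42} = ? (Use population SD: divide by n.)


Mean = 63.2857
SD = 17.9660
CV = (17.9660/63.2857)*100 = 28.3886%

CV = 28.3886%


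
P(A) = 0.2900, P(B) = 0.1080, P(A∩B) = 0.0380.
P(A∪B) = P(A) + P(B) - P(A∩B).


P(A∪B) = 0.2900 + 0.1080 - 0.0380
= 0.3980 - 0.0380
= 0.3600

P(A∪B) = 0.3600


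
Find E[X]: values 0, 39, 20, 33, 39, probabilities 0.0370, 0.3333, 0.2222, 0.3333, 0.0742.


E[X] = 0*0.0370 + 39*0.3333 + 20*0.2222 + 33*0.3333 + 39*0.0742
= 0 + 12.9987 + 4.4440 + 10.9989 + 2.8938
= 31.3354

E[X] = 31.3354


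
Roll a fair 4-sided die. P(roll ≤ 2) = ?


Favorable outcomes (roll ≤ 2): 2
Total outcomes = 4
P = 2/4 = 0.5000

P = 0.5000


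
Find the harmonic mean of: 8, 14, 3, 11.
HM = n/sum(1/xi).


Sum of reciprocals = 1/8 + 1/14 + 1/3 + 1/11 = 0.620671
HM = 4/0.620671 = 6.4446

HM = 6.4446


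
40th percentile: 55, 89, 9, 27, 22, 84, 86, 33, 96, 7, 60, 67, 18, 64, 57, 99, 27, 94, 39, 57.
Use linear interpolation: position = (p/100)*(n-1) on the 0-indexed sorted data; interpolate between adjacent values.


Sorted: 7, 9, 18, 22, 27, 27, 33, 39, 55, 57, 57, 60, 64, 67, 84, 86, 89, 94, 96, 99
n = 20
Index = 40/100 * 19 = 7.6000
Lower = data[7] = 39, Upper = data[8] = 55
P40 = 39 + 0.6000*(16) = 48.6000

P40 = 48.6000


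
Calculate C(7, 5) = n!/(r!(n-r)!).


C(7,5) = 7!/(5! × 2!)
= 5040/(120 × 2)
= 21

C(7,5) = 21


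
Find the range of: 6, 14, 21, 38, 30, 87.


Max = 87, Min = 6
Range = 87 - 6 = 81

Range = 81


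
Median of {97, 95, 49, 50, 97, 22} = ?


Sorted: 22, 49, 50, 95, 97, 97
n = 6 (even)
Middle values: 50 and 95
Median = (50+95)/2 = 72.5000

Median = 72.5000


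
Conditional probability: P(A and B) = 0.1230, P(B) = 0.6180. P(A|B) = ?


P(A|B) = 0.1230/0.6180 = 0.1990

P(A|B) = 0.1990


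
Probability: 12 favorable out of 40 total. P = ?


P = 12/40 = 0.3000

P = 0.3000


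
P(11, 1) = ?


P(11,1) = 11!/10!
= 39916800/3628800
= 11

P(11,1) = 11


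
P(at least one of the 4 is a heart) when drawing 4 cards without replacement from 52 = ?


P(at least one) = 1 - P(none)
P(none) = (39/52) × (38/51) × (37/50) × (36/49) = 0.303818
P(at least one) = 1 - 0.303818 = 0.6962

P = 0.6962


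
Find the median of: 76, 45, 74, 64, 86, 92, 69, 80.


Sorted: 45, 64, 69, 74, 76, 80, 86, 92
n = 8 (even)
Middle values: 74 and 76
Median = (74+76)/2 = 75.0000

Median = 75.0000


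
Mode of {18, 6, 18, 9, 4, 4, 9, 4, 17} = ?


Frequencies: 4:3, 6:1, 9:2, 17:1, 18:2
Max frequency = 3
Mode = 4

Mode = 4


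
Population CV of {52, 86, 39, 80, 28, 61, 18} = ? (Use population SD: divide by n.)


Mean = 52.0000
SD = 23.6704
CV = (23.6704/52.0000)*100 = 45.5199%

CV = 45.5199%


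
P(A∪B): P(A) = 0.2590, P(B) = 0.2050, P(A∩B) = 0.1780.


P(A∪B) = 0.2590 + 0.2050 - 0.1780
= 0.4640 - 0.1780
= 0.2860

P(A∪B) = 0.2860


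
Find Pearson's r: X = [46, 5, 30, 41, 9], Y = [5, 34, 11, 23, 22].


Mean X = 26.2000, Mean Y = 19.0000
SD X = 16.557778, SD Y = 10.099505
Cov = -123.600000
r = -123.600000/(16.557778*10.099505) = -0.7391

r = -0.7391


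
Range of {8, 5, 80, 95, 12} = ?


Max = 95, Min = 5
Range = 95 - 5 = 90

Range = 90


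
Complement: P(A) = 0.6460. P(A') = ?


P(not A) = 1 - 0.6460 = 0.3540

P(not A) = 0.3540


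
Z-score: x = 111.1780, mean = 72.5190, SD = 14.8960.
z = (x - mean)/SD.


z = (111.1780 - 72.5190)/14.8960
= 38.6590/14.8960
= 2.5953

z = 2.5953


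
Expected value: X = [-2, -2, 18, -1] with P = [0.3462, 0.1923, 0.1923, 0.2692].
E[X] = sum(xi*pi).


E[X] = -2*0.3462 - 2*0.1923 + 18*0.1923 - 1*0.2692
= -0.6924 - 0.3846 + 3.4614 - 0.2692
= 2.1152

E[X] = 2.1152


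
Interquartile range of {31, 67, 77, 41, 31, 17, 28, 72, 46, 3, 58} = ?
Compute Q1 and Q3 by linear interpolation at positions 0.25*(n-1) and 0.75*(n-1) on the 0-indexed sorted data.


Sorted: 3, 17, 28, 31, 31, 41, 46, 58, 67, 72, 77
Q1 (25th %ile) = 29.5000
Q3 (75th %ile) = 62.5000
IQR = 62.5000 - 29.5000 = 33.0000

IQR = 33.0000


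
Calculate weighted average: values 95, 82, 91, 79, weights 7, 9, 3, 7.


Numerator = 95*7 + 82*9 + 91*3 + 79*7 = 2229
Denominator = 7 + 9 + 3 + 7 = 26
WM = 2229/26 = 85.7308

WM = 85.7308


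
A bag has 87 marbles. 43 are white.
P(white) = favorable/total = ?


P = 43/87 = 0.4943

P = 0.4943


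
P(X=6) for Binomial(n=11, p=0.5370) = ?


C(11,6) = 462
p^6 = 0.023980
(1-p)^5 = 0.021277
P = 462 * 0.023980 * 0.021277 = 0.2357

P(X=6) = 0.2357


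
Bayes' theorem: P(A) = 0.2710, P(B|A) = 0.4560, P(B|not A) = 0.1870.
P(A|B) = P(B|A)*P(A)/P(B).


P(B) = P(B|A)*P(A) + P(B|A')*P(A')
= 0.4560*0.2710 + 0.1870*0.7290
= 0.123576 + 0.136323 = 0.259899
P(A|B) = 0.123576/0.259899 = 0.4755

P(A|B) = 0.4755


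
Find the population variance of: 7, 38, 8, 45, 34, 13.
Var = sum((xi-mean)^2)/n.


Mean = 24.1667
Squared deviations: 294.6944, 191.3611, 261.3611, 434.0278, 96.6944, 124.6944
Sum = 1402.8333
Variance = 1402.8333/6 = 233.8056

Variance = 233.8056


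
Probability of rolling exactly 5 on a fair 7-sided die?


Favorable outcomes (roll = 5): 1
Total outcomes = 7
P = 1/7 = 0.1429

P = 0.1429


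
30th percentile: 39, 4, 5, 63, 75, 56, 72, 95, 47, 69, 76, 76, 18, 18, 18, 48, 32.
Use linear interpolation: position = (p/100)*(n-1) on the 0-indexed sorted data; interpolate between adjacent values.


Sorted: 4, 5, 18, 18, 18, 32, 39, 47, 48, 56, 63, 69, 72, 75, 76, 76, 95
n = 17
Index = 30/100 * 16 = 4.8000
Lower = data[4] = 18, Upper = data[5] = 32
P30 = 18 + 0.8000*(14) = 29.2000

P30 = 29.2000


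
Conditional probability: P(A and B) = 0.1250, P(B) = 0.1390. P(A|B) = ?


P(A|B) = 0.1250/0.1390 = 0.8993

P(A|B) = 0.8993


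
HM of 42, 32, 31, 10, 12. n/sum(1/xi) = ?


Sum of reciprocals = 1/42 + 1/32 + 1/31 + 1/10 + 1/12 = 0.270651
HM = 5/0.270651 = 18.4740

HM = 18.4740


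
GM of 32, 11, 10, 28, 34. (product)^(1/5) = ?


Product = 32 × 11 × 10 × 28 × 34 = 3351040
GM = 3351040^(1/5) = 20.1853

GM = 20.1853


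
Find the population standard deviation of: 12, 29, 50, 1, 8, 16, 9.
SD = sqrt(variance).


Mean = 17.8571
Variance = 236.4082
SD = sqrt(236.4082) = 15.3756

SD = 15.3756


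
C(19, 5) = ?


C(19,5) = 19!/(5! × 14!)
= 121645100408832000/(120 × 87178291200)
= 11628

C(19,5) = 11628


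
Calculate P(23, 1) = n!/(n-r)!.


P(23,1) = 23!/22!
= 25852016738884976640000/1124000727777607680000
= 23

P(23,1) = 23


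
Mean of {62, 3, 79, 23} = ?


Sum = 62 + 3 + 79 + 23 = 167
n = 4
Mean = 167/4 = 41.7500

Mean = 41.7500


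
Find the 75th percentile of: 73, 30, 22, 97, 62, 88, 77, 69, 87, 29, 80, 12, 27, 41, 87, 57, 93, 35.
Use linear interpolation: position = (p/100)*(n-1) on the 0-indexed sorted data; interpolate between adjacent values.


Sorted: 12, 22, 27, 29, 30, 35, 41, 57, 62, 69, 73, 77, 80, 87, 87, 88, 93, 97
n = 18
Index = 75/100 * 17 = 12.7500
Lower = data[12] = 80, Upper = data[13] = 87
P75 = 80 + 0.7500*(7) = 85.2500

P75 = 85.2500


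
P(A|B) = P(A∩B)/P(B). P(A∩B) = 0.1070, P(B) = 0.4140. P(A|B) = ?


P(A|B) = 0.1070/0.4140 = 0.2585

P(A|B) = 0.2585


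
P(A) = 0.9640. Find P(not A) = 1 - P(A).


P(not A) = 1 - 0.9640 = 0.0360

P(not A) = 0.0360


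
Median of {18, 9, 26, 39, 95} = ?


Sorted: 9, 18, 26, 39, 95
n = 5 (odd)
Middle value = 26

Median = 26


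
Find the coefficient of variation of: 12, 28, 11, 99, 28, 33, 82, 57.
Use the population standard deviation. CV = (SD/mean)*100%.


Mean = 43.7500
SD = 30.3799
CV = (30.3799/43.7500)*100 = 69.4397%

CV = 69.4397%


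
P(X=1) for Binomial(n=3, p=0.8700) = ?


C(3,1) = 3
p^1 = 0.870000
(1-p)^2 = 0.016900
P = 3 * 0.870000 * 0.016900 = 0.0441

P(X=1) = 0.0441


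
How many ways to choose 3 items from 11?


C(11,3) = 11!/(3! × 8!)
= 39916800/(6 × 40320)
= 165

C(11,3) = 165


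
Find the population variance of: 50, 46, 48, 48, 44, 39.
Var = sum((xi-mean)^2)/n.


Mean = 45.8333
Squared deviations: 17.3611, 0.0278, 4.6944, 4.6944, 3.3611, 46.6944
Sum = 76.8333
Variance = 76.8333/6 = 12.8056

Variance = 12.8056


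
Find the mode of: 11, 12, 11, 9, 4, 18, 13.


Frequencies: 4:1, 9:1, 11:2, 12:1, 13:1, 18:1
Max frequency = 2
Mode = 11

Mode = 11


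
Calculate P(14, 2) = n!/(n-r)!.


P(14,2) = 14!/12!
= 87178291200/479001600
= 182

P(14,2) = 182


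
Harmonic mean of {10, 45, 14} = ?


Sum of reciprocals = 1/10 + 1/45 + 1/14 = 0.193651
HM = 3/0.193651 = 15.4918

HM = 15.4918


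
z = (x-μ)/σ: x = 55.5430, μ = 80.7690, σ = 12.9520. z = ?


z = (55.5430 - 80.7690)/12.9520
= -25.2260/12.9520
= -1.9477

z = -1.9477


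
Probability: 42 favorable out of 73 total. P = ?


P = 42/73 = 0.5753

P = 0.5753


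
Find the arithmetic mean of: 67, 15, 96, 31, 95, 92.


Sum = 67 + 15 + 96 + 31 + 95 + 92 = 396
n = 6
Mean = 396/6 = 66.0000

Mean = 66.0000


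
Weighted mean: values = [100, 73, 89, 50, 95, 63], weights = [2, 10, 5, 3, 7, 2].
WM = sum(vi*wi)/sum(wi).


Numerator = 100*2 + 73*10 + 89*5 + 50*3 + 95*7 + 63*2 = 2316
Denominator = 2 + 10 + 5 + 3 + 7 + 2 = 29
WM = 2316/29 = 79.8621

WM = 79.8621


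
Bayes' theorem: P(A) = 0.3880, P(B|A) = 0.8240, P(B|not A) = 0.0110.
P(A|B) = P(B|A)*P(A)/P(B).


P(B) = P(B|A)*P(A) + P(B|A')*P(A')
= 0.8240*0.3880 + 0.0110*0.6120
= 0.319712 + 0.006732 = 0.326444
P(A|B) = 0.319712/0.326444 = 0.9794

P(A|B) = 0.9794


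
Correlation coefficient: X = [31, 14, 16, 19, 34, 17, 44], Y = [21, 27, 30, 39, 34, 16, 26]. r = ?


Mean X = 25.0000, Mean Y = 27.5714
SD X = 10.555973, SD Y = 7.148569
Cov = -0.428571
r = -0.428571/(10.555973*7.148569) = -0.0057

r = -0.0057


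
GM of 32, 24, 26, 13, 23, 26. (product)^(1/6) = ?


Product = 32 × 24 × 26 × 13 × 23 × 26 = 155231232
GM = 155231232^(1/6) = 23.1827

GM = 23.1827


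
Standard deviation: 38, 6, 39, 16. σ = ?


Mean = 24.7500
Variance = 201.6875
SD = sqrt(201.6875) = 14.2017

SD = 14.2017


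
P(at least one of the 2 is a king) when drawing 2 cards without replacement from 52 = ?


P(at least one) = 1 - P(none)
P(none) = (48/52) × (47/51) = 0.850679
P(at least one) = 1 - 0.850679 = 0.1493

P = 0.1493


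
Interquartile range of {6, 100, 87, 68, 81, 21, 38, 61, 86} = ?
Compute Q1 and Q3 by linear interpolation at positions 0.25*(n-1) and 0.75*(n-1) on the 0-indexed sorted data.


Sorted: 6, 21, 38, 61, 68, 81, 86, 87, 100
Q1 (25th %ile) = 38.0000
Q3 (75th %ile) = 86.0000
IQR = 86.0000 - 38.0000 = 48.0000

IQR = 48.0000


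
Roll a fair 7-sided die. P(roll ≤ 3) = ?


Favorable outcomes (roll ≤ 3): 3
Total outcomes = 7
P = 3/7 = 0.4286

P = 0.4286


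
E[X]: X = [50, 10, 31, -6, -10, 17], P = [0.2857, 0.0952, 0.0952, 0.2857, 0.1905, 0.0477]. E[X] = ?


E[X] = 50*0.2857 + 10*0.0952 + 31*0.0952 - 6*0.2857 - 10*0.1905 + 17*0.0477
= 14.2850 + 0.9520 + 2.9512 - 1.7142 - 1.9050 + 0.8109
= 15.3799

E[X] = 15.3799


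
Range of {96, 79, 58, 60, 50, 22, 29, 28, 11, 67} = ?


Max = 96, Min = 11
Range = 96 - 11 = 85

Range = 85


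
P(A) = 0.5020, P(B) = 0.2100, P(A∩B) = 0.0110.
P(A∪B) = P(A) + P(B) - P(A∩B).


P(A∪B) = 0.5020 + 0.2100 - 0.0110
= 0.7120 - 0.0110
= 0.7010

P(A∪B) = 0.7010


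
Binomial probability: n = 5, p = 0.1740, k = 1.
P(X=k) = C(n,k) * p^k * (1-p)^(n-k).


C(5,1) = 5
p^1 = 0.174000
(1-p)^4 = 0.465501
P = 5 * 0.174000 * 0.465501 = 0.4050

P(X=1) = 0.4050


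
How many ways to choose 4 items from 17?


C(17,4) = 17!/(4! × 13!)
= 355687428096000/(24 × 6227020800)
= 2380

C(17,4) = 2380


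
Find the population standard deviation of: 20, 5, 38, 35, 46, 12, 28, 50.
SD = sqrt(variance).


Mean = 29.2500
Variance = 224.1875
SD = sqrt(224.1875) = 14.9729

SD = 14.9729


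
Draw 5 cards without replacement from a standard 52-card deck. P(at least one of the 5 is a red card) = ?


P(at least one) = 1 - P(none)
P(none) = (26/52) × (25/51) × (24/50) × (23/49) × (22/48) = 0.025310
P(at least one) = 1 - 0.025310 = 0.9747

P = 0.9747
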